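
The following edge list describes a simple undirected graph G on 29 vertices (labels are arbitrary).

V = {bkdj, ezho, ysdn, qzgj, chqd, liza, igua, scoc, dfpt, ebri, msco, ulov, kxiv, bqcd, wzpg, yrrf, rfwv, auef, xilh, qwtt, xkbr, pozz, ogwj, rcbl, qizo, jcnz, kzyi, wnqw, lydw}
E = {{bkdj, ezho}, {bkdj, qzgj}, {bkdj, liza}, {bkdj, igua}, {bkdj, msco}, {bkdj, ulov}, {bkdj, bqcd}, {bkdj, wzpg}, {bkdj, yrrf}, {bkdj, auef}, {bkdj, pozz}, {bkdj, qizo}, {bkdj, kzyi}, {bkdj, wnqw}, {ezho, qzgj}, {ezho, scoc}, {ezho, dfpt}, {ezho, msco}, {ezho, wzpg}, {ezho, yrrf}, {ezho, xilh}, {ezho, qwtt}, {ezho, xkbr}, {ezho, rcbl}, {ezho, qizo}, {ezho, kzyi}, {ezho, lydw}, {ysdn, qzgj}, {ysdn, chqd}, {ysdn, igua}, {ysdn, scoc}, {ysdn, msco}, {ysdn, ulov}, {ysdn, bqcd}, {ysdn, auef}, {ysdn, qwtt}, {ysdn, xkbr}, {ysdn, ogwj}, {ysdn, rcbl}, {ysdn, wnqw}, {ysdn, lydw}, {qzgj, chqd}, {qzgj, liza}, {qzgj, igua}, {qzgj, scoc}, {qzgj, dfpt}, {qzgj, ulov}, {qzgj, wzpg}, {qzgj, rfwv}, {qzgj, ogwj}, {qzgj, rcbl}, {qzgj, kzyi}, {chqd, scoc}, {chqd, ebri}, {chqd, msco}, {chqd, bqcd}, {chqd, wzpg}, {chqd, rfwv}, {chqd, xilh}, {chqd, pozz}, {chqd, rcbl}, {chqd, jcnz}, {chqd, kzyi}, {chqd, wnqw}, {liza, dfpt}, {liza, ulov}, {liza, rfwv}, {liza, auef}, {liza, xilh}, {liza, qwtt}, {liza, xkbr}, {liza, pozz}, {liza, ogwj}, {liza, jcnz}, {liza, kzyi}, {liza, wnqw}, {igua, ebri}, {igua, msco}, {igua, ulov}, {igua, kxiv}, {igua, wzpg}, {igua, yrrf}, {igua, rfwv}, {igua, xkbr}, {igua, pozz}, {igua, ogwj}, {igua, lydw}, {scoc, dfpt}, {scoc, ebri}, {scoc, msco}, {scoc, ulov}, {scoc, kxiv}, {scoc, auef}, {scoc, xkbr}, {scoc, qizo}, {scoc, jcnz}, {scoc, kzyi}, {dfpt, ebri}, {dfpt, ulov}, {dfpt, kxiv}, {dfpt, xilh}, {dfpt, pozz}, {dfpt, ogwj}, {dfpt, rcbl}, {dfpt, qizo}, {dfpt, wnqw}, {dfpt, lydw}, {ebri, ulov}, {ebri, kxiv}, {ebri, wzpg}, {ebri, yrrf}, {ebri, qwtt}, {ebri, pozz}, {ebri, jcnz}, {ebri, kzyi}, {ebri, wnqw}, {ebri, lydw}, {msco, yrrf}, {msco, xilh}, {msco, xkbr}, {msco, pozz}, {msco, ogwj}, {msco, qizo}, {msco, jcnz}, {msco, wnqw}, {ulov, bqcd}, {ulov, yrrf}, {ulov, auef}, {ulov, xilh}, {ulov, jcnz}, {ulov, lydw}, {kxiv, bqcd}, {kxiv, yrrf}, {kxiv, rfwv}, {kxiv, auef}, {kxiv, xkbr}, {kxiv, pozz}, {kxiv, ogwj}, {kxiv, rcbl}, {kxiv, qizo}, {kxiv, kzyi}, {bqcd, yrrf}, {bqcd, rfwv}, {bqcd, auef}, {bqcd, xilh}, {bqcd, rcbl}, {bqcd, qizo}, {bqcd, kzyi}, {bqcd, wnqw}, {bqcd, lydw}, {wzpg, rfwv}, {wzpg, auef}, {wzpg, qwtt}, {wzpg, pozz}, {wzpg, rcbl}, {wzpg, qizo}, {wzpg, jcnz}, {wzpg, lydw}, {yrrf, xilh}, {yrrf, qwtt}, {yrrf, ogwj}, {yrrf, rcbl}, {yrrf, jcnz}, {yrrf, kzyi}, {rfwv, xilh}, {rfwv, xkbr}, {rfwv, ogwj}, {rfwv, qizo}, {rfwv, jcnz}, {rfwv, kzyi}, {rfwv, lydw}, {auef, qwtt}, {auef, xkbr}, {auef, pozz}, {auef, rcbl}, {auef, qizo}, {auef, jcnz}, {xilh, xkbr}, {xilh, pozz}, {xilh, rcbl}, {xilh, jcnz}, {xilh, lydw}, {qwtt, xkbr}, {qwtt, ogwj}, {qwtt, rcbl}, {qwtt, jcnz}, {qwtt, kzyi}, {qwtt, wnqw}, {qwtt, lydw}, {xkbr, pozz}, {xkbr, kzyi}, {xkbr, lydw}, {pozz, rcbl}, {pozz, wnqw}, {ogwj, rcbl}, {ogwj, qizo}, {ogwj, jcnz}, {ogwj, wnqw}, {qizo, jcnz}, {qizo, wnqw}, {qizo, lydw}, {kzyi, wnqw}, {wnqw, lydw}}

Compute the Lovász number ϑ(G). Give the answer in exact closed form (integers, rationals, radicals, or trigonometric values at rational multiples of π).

sqrt(29)

Vertex scoc has 14 neighbors: ezho, ysdn, qzgj, chqd, dfpt, ebri, msco, ulov, kxiv, auef, xkbr, qizo, jcnz, kzyi.
Vertex kxiv has 14 neighbors: igua, scoc, dfpt, ebri, bqcd, yrrf, rfwv, auef, xkbr, pozz, ogwj, rcbl, qizo, kzyi.
Vertex msco has 14 neighbors: bkdj, ezho, ysdn, chqd, igua, scoc, yrrf, xilh, xkbr, pozz, ogwj, qizo, jcnz, wnqw.
Vertex rcbl has 14 neighbors: ezho, ysdn, qzgj, chqd, dfpt, kxiv, bqcd, wzpg, yrrf, auef, xilh, qwtt, pozz, ogwj.
deg(v) = 14 for all v (|V|=29); Paley(29): SR with (k,λ,μ)=(14,6,7).
spec(A) ≈ [14.0, 2.1926, -3.1926] (distinct, 4 d.p.).
With N=29: ϑ(G) = 29·(-(-sqrt(29)/2 - 1/2))/(14−(-sqrt(29)/2 - 1/2)) = sqrt(29).
Numerically 5.385165.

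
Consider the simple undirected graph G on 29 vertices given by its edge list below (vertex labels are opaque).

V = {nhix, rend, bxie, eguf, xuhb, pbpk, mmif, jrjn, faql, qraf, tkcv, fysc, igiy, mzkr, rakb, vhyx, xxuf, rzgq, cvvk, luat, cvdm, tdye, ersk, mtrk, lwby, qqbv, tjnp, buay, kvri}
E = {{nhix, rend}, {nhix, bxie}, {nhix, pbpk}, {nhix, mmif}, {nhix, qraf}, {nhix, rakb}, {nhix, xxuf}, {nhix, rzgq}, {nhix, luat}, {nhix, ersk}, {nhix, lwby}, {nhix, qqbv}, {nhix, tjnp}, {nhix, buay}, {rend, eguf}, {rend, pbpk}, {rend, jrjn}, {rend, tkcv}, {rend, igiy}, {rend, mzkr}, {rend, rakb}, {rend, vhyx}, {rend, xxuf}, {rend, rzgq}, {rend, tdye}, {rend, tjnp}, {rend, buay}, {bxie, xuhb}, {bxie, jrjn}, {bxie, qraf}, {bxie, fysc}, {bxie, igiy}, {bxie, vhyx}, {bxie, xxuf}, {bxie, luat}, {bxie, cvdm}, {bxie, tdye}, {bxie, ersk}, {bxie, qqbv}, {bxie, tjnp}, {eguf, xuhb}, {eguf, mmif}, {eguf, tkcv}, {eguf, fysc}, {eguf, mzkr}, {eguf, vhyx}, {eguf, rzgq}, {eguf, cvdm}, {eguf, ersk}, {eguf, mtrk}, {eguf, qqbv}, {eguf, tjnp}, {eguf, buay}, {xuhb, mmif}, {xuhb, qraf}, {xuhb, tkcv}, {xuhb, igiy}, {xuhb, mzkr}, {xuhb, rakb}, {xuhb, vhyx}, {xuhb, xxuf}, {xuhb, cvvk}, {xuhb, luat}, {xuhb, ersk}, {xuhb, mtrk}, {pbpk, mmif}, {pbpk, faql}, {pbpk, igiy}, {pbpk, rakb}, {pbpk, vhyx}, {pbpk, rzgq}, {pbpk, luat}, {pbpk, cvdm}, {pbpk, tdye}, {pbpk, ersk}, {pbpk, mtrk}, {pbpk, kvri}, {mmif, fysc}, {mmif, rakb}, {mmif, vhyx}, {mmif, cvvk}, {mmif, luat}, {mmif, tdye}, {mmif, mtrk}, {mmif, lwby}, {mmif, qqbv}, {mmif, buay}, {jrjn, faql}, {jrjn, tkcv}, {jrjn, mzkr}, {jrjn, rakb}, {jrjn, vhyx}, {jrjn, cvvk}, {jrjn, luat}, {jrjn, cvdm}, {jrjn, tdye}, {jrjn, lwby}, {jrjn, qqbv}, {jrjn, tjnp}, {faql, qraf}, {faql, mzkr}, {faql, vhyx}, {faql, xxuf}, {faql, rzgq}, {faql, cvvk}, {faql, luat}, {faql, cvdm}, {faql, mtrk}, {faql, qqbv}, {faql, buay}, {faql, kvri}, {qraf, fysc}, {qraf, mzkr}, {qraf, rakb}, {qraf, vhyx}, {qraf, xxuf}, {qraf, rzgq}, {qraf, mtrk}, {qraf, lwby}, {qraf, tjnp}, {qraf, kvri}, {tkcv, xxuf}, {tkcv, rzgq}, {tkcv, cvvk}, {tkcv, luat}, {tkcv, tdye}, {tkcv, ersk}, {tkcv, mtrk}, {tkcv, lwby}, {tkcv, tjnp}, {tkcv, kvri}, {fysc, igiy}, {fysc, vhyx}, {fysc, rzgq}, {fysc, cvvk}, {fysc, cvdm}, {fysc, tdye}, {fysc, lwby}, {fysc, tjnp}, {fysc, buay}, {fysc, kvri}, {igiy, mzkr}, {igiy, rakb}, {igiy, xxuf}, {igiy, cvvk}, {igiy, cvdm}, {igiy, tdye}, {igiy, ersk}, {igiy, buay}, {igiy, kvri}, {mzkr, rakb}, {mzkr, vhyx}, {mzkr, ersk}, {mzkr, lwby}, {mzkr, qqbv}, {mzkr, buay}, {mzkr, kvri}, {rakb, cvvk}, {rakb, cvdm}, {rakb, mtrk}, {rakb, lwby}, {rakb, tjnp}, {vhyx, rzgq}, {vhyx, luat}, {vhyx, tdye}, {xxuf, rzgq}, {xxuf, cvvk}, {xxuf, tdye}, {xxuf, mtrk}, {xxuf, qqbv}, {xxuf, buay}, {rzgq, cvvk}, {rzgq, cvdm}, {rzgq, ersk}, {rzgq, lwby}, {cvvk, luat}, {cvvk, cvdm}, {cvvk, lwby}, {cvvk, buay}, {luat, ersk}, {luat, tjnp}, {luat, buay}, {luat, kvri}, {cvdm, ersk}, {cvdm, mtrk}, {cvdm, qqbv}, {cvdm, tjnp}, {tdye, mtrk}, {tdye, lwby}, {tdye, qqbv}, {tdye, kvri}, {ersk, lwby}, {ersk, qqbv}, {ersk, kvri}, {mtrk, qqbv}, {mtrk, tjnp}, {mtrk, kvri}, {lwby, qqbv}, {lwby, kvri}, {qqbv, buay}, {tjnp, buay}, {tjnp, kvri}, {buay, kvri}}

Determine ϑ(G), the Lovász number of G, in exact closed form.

Vertex kvri has 14 neighbors: pbpk, faql, qraf, tkcv, fysc, igiy, mzkr, luat, tdye, ersk, mtrk, lwby, tjnp, buay.
Vertex mtrk has 14 neighbors: eguf, xuhb, pbpk, mmif, faql, qraf, tkcv, rakb, xxuf, cvdm, tdye, qqbv, tjnp, kvri.
deg(igiy) = 14; N(igiy) = {rend, bxie, xuhb, pbpk, fysc, mzkr, rakb, xxuf, cvvk, cvdm, tdye, ersk, buay, kvri}.
deg(eguf) = 14; N(eguf) = {rend, xuhb, mmif, tkcv, fysc, mzkr, vhyx, rzgq, cvdm, ersk, mtrk, qqbv, tjnp, buay}.
14-regular, N=29; SR(29,14,6,7) — a Paley graph.
A has 3 distinct eigenvalues ≈ [14.0, 2.1926, -3.1926].
Lovász (edge-transitive): ϑ = −29·(-sqrt(29)/2 - 1/2)/((14)−(-sqrt(29)/2 - 1/2)) = sqrt(29).
ϑ(G) ≈ 5.385164807.

sqrt(29)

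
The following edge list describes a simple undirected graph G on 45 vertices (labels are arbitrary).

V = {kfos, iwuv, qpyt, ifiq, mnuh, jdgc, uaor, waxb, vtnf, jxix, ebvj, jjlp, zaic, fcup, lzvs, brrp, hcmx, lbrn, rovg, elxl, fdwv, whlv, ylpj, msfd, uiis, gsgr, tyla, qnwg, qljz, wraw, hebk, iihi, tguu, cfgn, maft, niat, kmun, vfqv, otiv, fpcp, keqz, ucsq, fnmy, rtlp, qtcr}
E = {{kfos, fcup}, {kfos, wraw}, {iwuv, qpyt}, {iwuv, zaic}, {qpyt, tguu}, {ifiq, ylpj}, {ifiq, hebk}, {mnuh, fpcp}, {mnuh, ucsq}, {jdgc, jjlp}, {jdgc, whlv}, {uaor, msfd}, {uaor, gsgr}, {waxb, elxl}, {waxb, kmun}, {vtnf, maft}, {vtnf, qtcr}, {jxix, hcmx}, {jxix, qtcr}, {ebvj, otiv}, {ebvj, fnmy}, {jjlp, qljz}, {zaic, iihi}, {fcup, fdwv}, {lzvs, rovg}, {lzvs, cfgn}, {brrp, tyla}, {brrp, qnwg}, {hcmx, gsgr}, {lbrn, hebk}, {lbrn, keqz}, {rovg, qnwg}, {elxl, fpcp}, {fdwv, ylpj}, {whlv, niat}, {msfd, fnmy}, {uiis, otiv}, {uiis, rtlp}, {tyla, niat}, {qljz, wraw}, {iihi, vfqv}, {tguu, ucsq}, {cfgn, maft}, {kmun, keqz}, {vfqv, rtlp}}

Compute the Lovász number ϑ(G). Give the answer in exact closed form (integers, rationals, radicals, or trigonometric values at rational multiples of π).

45*cos(pi/45)/(cos(pi/45) + 1)

deg(rovg) = 2; N(rovg) = {lzvs, qnwg}.
N(iihi) = {zaic, vfqv}, |N(iihi)| = 2.
N(ylpj) = {ifiq, fdwv}, |N(ylpj)| = 2.
N(elxl) = {waxb, fpcp}, |N(elxl)| = 2.
deg(v) = 2 for all v (|V|=45); the odd cycle C_{45}.
spec(A) ≈ [2.0, 1.980536, 1.922523, 1.827091, 1.696096, 1.532089, 1.338261, 1.118386, 0.876742, 0.618034, 0.347296, 0.069799, -0.209057, -0.483844, -0.749213, -1.0, -1.231323, -1.43868, -1.618034, -1.765895, -1.879385, -1.956295, -1.995128] (distinct, 6 d.p.).
−45·(-2*cos(pi/45)) / ((2)−(-2*cos(pi/45))) = 45*cos(pi/45)/(cos(pi/45) + 1) = ϑ(G).
= 22.4726… (decimal).
Check 22 ≤ 45*cos(pi/45)/(cos(pi/45) + 1) ≤ 23: both strict.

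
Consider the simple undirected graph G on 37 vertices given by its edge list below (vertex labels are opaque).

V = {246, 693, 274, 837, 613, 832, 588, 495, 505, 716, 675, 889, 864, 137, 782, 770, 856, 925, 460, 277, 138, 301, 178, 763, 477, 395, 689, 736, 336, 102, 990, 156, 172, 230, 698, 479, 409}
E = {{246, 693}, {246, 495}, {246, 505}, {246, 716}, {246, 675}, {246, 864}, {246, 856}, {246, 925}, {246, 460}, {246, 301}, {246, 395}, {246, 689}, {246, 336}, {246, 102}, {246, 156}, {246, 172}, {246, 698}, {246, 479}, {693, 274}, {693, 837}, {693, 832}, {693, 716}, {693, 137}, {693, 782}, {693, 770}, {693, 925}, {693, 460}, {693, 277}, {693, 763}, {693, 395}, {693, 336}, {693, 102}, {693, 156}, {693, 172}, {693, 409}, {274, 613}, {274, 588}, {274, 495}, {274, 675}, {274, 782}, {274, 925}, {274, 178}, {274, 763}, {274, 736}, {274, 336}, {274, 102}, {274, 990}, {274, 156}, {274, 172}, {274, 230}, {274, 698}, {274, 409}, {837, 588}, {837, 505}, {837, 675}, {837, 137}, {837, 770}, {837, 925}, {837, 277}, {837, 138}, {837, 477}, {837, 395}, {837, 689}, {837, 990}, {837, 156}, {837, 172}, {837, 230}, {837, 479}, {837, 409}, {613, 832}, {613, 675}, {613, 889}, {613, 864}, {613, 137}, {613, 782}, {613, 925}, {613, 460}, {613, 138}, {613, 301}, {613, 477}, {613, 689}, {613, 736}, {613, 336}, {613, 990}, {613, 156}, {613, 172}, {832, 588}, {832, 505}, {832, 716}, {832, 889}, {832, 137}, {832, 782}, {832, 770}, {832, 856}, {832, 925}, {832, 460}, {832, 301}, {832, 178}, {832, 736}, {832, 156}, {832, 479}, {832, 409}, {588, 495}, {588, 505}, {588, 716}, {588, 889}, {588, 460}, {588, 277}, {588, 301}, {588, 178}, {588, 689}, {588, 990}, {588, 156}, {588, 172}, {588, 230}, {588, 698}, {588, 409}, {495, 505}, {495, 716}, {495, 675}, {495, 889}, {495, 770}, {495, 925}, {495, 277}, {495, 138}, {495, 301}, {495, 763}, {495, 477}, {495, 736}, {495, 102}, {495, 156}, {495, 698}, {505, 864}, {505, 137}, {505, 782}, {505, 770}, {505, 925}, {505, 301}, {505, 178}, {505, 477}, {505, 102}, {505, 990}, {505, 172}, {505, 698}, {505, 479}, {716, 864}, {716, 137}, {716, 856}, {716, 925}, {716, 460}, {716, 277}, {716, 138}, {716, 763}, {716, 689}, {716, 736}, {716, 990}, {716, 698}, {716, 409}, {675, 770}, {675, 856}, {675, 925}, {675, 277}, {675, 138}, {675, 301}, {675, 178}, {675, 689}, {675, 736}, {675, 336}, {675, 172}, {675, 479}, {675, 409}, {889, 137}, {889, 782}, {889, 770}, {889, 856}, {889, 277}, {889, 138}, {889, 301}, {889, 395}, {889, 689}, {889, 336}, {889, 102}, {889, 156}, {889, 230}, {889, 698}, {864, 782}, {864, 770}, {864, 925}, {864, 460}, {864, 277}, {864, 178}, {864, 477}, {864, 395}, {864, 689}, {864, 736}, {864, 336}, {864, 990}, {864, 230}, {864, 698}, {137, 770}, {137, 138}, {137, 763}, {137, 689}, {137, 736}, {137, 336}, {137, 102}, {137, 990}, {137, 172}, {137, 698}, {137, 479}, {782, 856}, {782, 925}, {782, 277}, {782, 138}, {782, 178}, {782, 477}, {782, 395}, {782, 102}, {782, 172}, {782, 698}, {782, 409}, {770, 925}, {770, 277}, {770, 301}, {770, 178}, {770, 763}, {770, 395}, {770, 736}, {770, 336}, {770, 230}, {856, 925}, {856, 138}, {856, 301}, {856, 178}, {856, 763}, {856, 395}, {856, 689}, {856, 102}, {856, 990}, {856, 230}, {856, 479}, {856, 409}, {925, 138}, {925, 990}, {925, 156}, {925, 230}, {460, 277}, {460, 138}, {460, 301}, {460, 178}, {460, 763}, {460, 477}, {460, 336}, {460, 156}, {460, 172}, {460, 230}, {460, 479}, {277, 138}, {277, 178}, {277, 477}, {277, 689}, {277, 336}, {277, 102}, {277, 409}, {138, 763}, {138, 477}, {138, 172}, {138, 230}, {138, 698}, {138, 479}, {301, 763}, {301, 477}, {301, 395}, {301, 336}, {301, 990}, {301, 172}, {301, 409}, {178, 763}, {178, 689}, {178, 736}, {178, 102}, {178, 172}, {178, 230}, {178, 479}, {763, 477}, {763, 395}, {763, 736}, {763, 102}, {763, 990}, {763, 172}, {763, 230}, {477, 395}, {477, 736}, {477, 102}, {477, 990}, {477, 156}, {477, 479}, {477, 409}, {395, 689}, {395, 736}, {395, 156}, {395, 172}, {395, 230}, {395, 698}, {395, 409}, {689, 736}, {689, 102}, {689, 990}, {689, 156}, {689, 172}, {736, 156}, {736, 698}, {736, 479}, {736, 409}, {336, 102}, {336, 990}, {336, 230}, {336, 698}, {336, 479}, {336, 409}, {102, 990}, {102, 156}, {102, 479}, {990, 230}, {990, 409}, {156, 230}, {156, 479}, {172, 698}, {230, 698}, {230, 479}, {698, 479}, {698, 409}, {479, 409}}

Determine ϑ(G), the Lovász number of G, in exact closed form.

sqrt(37)

Vertex 675 has 18 neighbors: 246, 274, 837, 613, 495, 770, 856, 925, 277, 138, 301, 178, 689, 736, 336, 172, 479, 409.
deg(301) = 18; N(301) = {246, 613, 832, 588, 495, 505, 675, 889, 770, 856, 460, 763, 477, 395, 336, 990, 172, 409}.
deg(479) = 18; N(479) = {246, 837, 832, 505, 675, 137, 856, 460, 138, 178, 477, 736, 336, 102, 156, 230, 698, 409}.
Vertex 460 has 18 neighbors: 246, 693, 613, 832, 588, 716, 864, 277, 138, 301, 178, 763, 477, 336, 156, 172, 230, 479.
18-regular, N=37; strongly regular (37,18,8,9).
Distinct eigenvalues (to 5 d.p.): [18.0, 2.54138, -3.54138].
λ_max=18, λ_min=-sqrt(37)/2 - 1/2; ϑ = −37·λ_min/(λ_max−λ_min) = sqrt(37).
ϑ(G) ≈ 6.0828.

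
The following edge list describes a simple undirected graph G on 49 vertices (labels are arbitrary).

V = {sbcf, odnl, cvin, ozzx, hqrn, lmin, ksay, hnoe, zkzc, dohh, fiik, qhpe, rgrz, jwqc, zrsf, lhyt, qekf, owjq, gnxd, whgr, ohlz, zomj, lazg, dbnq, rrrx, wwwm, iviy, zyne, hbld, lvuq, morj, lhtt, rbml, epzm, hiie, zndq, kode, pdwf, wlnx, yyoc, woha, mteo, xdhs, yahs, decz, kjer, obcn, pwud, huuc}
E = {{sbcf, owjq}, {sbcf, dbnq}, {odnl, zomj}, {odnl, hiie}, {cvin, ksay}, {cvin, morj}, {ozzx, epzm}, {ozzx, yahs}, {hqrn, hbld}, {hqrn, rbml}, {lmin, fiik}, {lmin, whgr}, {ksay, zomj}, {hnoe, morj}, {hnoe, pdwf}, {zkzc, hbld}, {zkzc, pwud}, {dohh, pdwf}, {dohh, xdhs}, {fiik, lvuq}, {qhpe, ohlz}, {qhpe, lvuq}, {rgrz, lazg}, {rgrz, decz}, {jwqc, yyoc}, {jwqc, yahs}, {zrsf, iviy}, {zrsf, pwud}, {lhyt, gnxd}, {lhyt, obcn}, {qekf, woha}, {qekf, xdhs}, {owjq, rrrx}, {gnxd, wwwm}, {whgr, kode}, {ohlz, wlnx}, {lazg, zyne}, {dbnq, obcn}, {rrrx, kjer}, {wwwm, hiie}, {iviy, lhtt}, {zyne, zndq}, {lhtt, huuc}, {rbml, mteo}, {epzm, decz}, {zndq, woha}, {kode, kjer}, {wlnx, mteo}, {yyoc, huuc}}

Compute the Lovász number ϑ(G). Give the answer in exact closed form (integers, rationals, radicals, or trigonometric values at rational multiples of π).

49*cos(pi/49)/(cos(pi/49) + 1)

N(zomj) = {odnl, ksay}, |N(zomj)| = 2.
Vertex whgr has 2 neighbors: lmin, kode.
Vertex ohlz has 2 neighbors: qhpe, wlnx.
Vertex yyoc has 2 neighbors: jwqc, huuc.
49-vertex 2-regular graph: the odd cycle C_{49}.
A has 25 distinct eigenvalues ≈ [2.0, 1.984, 1.935, 1.854, 1.743, 1.603, 1.437, 1.247, 1.037, 0.81, 0.569, 0.319, 0.064, -0.192, -0.445, -0.691, -0.925, -1.144, -1.345, -1.523, -1.676, -1.802, -1.898, -1.963, -1.996].
−49·(-2*cos(pi/49)) / ((2)−(-2*cos(pi/49))) = 49*cos(pi/49)/(cos(pi/49) + 1) = ϑ(G).
= 24.47481… (decimal).
24 ≤ 49*cos(pi/49)/(cos(pi/49) + 1) ≤ 25: both strict.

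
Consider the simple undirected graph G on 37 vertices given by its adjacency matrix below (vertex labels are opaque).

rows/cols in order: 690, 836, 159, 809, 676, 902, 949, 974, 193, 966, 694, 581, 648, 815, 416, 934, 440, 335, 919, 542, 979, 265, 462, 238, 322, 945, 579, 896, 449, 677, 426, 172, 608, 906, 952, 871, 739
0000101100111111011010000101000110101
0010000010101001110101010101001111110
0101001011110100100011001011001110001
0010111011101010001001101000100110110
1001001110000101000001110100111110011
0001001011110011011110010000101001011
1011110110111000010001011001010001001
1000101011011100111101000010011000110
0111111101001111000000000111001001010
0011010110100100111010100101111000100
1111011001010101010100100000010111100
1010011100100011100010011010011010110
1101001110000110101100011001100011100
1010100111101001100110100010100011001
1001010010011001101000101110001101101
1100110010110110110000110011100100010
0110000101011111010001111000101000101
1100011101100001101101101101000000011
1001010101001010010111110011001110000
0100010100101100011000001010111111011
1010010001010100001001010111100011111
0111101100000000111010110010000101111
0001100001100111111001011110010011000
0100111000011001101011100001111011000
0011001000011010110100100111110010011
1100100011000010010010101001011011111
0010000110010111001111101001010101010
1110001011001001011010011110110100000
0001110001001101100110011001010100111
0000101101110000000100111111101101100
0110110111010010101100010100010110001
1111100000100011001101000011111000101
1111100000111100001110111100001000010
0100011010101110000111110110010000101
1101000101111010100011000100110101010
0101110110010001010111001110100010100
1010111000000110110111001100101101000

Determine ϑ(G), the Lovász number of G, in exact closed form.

N(608) = {690, 836, 159, 809, 676, 694, 581, 648, 815, 919, 542, 979, 462, 238, 322, 945, 426, 871}, |N(608)| = 18.
deg(690) = 18; N(690) = {676, 949, 974, 694, 581, 648, 815, 416, 934, 335, 919, 979, 945, 896, 172, 608, 952, 739}.
deg(440) = 18; N(440) = {836, 159, 974, 966, 581, 648, 815, 416, 934, 335, 265, 462, 238, 322, 449, 426, 952, 739}.
N(815) = {690, 159, 676, 974, 193, 966, 694, 648, 934, 440, 542, 979, 462, 579, 449, 608, 906, 739}, |N(815)| = 18.
G on 37 vertices is 18-regular; strongly regular (37,18,8,9).
A has 3 distinct eigenvalues ≈ [18.0, 2.541381, -3.541381].
Lovász: ϑ = −37(-sqrt(37)/2 - 1/2)/(18+-(-sqrt(37)/2 - 1/2)) = sqrt(37).
ϑ(G) ≈ 6.0828.

sqrt(37)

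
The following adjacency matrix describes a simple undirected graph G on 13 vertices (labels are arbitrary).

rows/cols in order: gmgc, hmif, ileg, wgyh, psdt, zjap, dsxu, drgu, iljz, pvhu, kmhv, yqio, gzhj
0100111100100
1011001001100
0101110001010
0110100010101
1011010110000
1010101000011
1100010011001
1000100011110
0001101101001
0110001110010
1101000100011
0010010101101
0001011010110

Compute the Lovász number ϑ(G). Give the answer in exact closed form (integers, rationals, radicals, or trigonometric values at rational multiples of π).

deg(psdt) = 6; N(psdt) = {gmgc, ileg, wgyh, zjap, drgu, iljz}.
N(kmhv) = {gmgc, hmif, wgyh, drgu, yqio, gzhj}, |N(kmhv)| = 6.
N(yqio) = {ileg, zjap, drgu, pvhu, kmhv, gzhj}, |N(yqio)| = 6.
Vertex gzhj has 6 neighbors: wgyh, zjap, dsxu, iljz, kmhv, yqio.
deg(v) = 6 for all v (|V|=13); Paley(13): SR with (k,λ,μ)=(6,2,3).
spec(A) ≈ [6.0, 1.3028, -2.3028] (distinct, 4 d.p.).
Lovász: ϑ = −13(-sqrt(13)/2 - 1/2)/(6+-(-sqrt(13)/2 - 1/2)) = sqrt(13).
≈ 3.605551275 (to 9 d.p.).

sqrt(13)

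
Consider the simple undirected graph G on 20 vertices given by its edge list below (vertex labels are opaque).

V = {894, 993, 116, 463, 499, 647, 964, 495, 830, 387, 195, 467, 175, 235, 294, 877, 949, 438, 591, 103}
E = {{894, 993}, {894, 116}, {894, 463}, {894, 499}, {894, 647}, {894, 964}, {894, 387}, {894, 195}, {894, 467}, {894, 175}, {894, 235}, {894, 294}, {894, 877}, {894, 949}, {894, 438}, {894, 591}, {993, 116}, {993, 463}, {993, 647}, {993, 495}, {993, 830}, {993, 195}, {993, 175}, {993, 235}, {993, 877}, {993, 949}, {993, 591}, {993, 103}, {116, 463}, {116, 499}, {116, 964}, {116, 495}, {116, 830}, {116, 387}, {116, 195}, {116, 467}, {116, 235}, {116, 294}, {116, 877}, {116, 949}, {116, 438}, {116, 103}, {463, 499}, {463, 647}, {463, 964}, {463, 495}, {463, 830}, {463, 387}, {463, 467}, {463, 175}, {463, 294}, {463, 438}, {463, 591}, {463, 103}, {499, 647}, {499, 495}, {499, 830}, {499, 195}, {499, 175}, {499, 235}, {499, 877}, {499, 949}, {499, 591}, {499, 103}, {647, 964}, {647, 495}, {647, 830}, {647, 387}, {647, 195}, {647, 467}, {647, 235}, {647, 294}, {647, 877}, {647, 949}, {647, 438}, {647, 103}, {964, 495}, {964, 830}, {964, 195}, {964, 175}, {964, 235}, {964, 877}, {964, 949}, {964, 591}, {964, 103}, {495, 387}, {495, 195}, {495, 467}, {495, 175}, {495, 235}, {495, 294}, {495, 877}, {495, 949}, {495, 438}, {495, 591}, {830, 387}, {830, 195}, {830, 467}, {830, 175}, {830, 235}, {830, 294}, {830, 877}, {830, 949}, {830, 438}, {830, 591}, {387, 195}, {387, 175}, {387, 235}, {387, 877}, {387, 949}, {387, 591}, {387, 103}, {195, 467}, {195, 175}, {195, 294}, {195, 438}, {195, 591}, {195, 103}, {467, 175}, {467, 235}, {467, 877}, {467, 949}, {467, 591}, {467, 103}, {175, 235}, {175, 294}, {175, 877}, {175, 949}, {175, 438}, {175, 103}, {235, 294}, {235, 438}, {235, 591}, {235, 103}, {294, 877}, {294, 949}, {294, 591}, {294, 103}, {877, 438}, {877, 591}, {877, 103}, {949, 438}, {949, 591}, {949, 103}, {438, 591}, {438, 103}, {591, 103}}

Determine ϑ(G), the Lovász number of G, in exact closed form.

7

deg(877) = 15; N(877) = {894, 993, 116, 499, 647, 964, 495, 830, 387, 467, 175, 294, 438, 591, 103}.
N(964) = {894, 116, 463, 647, 495, 830, 195, 175, 235, 877, 949, 591, 103}, |N(964)| = 13.
deg(387) = 13; N(387) = {894, 116, 463, 647, 495, 830, 195, 175, 235, 877, 949, 591, 103}.
N(993) = {894, 116, 463, 647, 495, 830, 195, 175, 235, 877, 949, 591, 103}, |N(993)| = 13.
G = K_{7,5,4,4}: α = 7 = χ(Ḡ), so ϑ = 7.
= 7.00000000… (decimal).
Lovász sandwich 7 ≤ 7 ≤ 7: collapsed.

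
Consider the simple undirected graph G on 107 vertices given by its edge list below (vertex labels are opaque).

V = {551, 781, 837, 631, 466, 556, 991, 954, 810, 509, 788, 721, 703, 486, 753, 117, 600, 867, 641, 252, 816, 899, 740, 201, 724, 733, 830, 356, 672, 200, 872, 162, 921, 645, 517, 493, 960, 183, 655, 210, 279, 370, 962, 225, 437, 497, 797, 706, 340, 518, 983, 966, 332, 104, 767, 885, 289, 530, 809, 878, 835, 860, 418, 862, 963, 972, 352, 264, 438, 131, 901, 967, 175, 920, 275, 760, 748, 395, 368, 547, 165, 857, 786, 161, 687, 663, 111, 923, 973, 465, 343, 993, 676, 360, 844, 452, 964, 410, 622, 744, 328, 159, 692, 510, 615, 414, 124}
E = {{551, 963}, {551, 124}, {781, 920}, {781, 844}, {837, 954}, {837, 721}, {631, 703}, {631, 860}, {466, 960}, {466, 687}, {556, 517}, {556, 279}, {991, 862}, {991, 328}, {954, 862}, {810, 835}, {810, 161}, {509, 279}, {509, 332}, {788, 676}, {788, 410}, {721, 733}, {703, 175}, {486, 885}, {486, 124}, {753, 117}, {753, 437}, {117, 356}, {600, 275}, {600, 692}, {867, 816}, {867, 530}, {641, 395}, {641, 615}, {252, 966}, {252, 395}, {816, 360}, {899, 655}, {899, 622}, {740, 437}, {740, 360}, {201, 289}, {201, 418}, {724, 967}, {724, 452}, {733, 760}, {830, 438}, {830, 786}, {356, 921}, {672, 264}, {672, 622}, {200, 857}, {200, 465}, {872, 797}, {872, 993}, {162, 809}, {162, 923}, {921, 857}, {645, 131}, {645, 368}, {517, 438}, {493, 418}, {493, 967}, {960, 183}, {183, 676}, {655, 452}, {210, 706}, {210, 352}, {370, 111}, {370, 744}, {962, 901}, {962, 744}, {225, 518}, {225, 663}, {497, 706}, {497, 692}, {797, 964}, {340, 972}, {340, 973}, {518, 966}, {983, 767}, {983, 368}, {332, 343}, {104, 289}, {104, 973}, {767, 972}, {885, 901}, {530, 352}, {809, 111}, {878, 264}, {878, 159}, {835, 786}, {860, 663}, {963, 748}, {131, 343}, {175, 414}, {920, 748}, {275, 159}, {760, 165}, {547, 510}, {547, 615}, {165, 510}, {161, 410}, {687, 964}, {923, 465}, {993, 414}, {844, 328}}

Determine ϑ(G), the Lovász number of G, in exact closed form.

N(960) = {466, 183}, |N(960)| = 2.
Vertex 788 has 2 neighbors: 676, 410.
N(993) = {872, 414}, |N(993)| = 2.
deg(437) = 2; N(437) = {753, 740}.
Every vertex has degree 2 (N=107); a single 107-cycle (edge-transitive).
Distinct eigenvalues (to 3 d.p.): [2.0, 1.997, 1.986, 1.969, 1.945, 1.914, 1.877, 1.833, 1.783, 1.727, 1.665, 1.597, 1.524, 1.445, 1.361, 1.273, 1.18, 1.084, 0.983, 0.879, 0.772, 0.663, 0.551, 0.437, 0.322, 0.205, 0.088, -0.029, -0.147, -0.263, -0.379, -0.494, -0.607, -0.718, -0.826, -0.931, -1.034, -1.132, -1.227, -1.318, -1.404, -1.485, -1.561, -1.632, -1.697, -1.756, -1.809, -1.856, -1.897, -1.931, -1.958, -1.978, -1.992, -1.999].
ϑ = −N·λ_min/(λ_max−λ_min) = −107·(-2*cos(pi/107))/(2−(-2*cos(pi/107))) = 107*cos(pi/107)/(cos(pi/107) + 1).
Numerically 53.488468432.
Check 53 ≤ 107*cos(pi/107)/(cos(pi/107) + 1) ≤ 54: both strict.

107*cos(pi/107)/(cos(pi/107) + 1)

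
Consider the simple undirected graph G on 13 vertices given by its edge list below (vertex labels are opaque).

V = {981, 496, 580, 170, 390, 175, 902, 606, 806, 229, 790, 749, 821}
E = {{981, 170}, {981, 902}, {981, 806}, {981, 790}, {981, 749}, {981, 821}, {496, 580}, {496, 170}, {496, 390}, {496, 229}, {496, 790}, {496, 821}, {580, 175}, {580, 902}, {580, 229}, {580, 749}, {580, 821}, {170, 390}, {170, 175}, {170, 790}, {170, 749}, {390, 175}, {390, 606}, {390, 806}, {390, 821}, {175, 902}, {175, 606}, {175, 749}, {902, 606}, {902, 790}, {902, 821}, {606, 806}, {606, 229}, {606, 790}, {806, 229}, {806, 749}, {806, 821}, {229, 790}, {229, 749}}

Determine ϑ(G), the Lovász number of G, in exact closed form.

N(175) = {580, 170, 390, 902, 606, 749}, |N(175)| = 6.
Vertex 981 has 6 neighbors: 170, 902, 806, 790, 749, 821.
N(606) = {390, 175, 902, 806, 229, 790}, |N(606)| = 6.
Vertex 806 has 6 neighbors: 981, 390, 606, 229, 749, 821.
G on 13 vertices is 6-regular; strongly regular (13,6,2,3).
A has 3 distinct eigenvalues ≈ [6.0, 1.303, -2.303].
Lovász: ϑ = −13(-sqrt(13)/2 - 1/2)/(6+-(-sqrt(13)/2 - 1/2)) = sqrt(13).
Numerically 3.6056.

sqrt(13)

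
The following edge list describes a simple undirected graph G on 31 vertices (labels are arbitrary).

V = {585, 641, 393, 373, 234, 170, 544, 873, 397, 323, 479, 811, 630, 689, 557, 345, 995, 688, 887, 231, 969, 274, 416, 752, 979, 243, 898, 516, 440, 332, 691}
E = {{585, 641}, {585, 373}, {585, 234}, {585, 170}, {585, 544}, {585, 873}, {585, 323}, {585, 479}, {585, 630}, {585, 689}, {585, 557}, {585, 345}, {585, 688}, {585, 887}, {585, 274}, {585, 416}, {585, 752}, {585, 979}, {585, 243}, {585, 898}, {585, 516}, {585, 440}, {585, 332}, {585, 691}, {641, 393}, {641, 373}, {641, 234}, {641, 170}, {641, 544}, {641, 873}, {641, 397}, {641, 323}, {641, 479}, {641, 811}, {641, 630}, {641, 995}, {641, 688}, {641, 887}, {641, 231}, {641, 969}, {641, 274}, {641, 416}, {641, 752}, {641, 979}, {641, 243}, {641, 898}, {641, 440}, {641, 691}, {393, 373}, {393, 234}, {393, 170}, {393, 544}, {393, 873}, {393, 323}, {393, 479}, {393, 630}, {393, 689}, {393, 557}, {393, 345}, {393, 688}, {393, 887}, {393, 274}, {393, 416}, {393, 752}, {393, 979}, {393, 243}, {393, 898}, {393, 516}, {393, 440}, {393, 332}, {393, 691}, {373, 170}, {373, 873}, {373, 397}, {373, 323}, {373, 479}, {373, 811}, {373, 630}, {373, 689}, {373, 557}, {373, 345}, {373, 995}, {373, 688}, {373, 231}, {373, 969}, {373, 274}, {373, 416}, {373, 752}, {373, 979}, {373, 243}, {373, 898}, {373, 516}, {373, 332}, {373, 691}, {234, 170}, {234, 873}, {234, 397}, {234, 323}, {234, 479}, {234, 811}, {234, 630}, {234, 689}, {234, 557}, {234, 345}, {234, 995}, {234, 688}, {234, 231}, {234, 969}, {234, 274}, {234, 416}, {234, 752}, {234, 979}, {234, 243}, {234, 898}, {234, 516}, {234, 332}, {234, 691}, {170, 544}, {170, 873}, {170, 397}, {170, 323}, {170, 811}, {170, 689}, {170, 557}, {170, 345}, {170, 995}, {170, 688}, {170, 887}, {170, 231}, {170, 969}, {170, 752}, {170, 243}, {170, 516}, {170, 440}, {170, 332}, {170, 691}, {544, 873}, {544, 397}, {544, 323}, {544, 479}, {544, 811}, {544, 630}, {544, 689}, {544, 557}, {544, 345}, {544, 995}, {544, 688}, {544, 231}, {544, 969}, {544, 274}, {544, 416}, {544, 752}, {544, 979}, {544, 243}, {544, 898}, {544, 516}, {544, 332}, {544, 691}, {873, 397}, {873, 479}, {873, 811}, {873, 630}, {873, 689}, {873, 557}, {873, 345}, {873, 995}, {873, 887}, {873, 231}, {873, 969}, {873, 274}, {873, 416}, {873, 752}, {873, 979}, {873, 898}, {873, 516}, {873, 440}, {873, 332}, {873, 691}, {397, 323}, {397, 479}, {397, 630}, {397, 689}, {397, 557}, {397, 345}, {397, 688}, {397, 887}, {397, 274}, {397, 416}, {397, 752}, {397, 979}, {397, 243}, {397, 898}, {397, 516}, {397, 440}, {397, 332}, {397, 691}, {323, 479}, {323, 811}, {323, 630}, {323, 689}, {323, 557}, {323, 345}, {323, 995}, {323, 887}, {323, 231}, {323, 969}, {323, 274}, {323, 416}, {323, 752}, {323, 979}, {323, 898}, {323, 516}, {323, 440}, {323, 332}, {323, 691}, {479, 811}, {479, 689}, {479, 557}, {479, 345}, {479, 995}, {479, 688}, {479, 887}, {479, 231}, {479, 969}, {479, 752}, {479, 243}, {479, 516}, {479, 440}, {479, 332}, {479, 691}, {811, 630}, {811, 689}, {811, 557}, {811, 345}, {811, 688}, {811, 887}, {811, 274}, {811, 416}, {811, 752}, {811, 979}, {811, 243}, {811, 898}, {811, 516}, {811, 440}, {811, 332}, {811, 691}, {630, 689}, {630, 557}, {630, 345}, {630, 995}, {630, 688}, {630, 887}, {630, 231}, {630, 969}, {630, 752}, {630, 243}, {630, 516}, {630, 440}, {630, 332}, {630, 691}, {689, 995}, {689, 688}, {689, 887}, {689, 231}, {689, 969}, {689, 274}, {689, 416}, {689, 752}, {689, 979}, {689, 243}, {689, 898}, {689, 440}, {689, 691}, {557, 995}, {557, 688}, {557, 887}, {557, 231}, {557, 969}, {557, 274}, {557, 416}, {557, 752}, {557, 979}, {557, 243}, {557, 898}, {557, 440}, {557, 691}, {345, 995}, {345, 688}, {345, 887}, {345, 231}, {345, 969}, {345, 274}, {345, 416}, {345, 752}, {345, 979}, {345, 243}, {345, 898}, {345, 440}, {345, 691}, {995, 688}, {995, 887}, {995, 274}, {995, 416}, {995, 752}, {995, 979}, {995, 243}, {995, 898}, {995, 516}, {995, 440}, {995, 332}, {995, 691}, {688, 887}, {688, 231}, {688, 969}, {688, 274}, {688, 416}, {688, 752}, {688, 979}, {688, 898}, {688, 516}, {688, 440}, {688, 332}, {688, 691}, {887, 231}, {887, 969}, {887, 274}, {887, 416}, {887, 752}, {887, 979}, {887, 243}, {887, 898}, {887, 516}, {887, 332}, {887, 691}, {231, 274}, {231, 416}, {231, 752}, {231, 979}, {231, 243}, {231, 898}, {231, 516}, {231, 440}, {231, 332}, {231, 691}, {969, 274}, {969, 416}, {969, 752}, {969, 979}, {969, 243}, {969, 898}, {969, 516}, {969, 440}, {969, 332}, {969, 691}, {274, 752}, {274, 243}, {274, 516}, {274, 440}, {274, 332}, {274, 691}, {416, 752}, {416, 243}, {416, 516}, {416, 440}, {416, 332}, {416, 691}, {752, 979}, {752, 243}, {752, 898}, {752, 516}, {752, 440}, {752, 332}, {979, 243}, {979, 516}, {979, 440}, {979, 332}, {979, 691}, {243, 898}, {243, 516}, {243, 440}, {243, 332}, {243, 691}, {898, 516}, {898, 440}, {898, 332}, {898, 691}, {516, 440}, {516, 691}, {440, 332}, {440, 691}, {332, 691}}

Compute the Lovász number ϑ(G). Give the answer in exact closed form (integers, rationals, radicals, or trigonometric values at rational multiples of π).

7

deg(243) = 27; N(243) = {585, 641, 393, 373, 234, 170, 544, 397, 479, 811, 630, 689, 557, 345, 995, 887, 231, 969, 274, 416, 752, 979, 898, 516, 440, 332, 691}.
N(688) = {585, 641, 393, 373, 234, 170, 544, 397, 479, 811, 630, 689, 557, 345, 995, 887, 231, 969, 274, 416, 752, 979, 898, 516, 440, 332, 691}, |N(688)| = 27.
Vertex 887 has 26 neighbors: 585, 641, 393, 170, 873, 397, 323, 479, 811, 630, 689, 557, 345, 995, 688, 231, 969, 274, 416, 752, 979, 243, 898, 516, 332, 691.
Vertex 691 has 29 neighbors: 585, 641, 393, 373, 234, 170, 544, 873, 397, 323, 479, 811, 630, 689, 557, 345, 995, 688, 887, 231, 969, 274, 416, 979, 243, 898, 516, 440, 332.
Complete 6-partite, parts [7, 7, 6, 5, 4, 2]: perfect, ϑ = α = 7.
Numerically 7.00000.
Lovász sandwich 7 ≤ 7 ≤ 7: collapsed.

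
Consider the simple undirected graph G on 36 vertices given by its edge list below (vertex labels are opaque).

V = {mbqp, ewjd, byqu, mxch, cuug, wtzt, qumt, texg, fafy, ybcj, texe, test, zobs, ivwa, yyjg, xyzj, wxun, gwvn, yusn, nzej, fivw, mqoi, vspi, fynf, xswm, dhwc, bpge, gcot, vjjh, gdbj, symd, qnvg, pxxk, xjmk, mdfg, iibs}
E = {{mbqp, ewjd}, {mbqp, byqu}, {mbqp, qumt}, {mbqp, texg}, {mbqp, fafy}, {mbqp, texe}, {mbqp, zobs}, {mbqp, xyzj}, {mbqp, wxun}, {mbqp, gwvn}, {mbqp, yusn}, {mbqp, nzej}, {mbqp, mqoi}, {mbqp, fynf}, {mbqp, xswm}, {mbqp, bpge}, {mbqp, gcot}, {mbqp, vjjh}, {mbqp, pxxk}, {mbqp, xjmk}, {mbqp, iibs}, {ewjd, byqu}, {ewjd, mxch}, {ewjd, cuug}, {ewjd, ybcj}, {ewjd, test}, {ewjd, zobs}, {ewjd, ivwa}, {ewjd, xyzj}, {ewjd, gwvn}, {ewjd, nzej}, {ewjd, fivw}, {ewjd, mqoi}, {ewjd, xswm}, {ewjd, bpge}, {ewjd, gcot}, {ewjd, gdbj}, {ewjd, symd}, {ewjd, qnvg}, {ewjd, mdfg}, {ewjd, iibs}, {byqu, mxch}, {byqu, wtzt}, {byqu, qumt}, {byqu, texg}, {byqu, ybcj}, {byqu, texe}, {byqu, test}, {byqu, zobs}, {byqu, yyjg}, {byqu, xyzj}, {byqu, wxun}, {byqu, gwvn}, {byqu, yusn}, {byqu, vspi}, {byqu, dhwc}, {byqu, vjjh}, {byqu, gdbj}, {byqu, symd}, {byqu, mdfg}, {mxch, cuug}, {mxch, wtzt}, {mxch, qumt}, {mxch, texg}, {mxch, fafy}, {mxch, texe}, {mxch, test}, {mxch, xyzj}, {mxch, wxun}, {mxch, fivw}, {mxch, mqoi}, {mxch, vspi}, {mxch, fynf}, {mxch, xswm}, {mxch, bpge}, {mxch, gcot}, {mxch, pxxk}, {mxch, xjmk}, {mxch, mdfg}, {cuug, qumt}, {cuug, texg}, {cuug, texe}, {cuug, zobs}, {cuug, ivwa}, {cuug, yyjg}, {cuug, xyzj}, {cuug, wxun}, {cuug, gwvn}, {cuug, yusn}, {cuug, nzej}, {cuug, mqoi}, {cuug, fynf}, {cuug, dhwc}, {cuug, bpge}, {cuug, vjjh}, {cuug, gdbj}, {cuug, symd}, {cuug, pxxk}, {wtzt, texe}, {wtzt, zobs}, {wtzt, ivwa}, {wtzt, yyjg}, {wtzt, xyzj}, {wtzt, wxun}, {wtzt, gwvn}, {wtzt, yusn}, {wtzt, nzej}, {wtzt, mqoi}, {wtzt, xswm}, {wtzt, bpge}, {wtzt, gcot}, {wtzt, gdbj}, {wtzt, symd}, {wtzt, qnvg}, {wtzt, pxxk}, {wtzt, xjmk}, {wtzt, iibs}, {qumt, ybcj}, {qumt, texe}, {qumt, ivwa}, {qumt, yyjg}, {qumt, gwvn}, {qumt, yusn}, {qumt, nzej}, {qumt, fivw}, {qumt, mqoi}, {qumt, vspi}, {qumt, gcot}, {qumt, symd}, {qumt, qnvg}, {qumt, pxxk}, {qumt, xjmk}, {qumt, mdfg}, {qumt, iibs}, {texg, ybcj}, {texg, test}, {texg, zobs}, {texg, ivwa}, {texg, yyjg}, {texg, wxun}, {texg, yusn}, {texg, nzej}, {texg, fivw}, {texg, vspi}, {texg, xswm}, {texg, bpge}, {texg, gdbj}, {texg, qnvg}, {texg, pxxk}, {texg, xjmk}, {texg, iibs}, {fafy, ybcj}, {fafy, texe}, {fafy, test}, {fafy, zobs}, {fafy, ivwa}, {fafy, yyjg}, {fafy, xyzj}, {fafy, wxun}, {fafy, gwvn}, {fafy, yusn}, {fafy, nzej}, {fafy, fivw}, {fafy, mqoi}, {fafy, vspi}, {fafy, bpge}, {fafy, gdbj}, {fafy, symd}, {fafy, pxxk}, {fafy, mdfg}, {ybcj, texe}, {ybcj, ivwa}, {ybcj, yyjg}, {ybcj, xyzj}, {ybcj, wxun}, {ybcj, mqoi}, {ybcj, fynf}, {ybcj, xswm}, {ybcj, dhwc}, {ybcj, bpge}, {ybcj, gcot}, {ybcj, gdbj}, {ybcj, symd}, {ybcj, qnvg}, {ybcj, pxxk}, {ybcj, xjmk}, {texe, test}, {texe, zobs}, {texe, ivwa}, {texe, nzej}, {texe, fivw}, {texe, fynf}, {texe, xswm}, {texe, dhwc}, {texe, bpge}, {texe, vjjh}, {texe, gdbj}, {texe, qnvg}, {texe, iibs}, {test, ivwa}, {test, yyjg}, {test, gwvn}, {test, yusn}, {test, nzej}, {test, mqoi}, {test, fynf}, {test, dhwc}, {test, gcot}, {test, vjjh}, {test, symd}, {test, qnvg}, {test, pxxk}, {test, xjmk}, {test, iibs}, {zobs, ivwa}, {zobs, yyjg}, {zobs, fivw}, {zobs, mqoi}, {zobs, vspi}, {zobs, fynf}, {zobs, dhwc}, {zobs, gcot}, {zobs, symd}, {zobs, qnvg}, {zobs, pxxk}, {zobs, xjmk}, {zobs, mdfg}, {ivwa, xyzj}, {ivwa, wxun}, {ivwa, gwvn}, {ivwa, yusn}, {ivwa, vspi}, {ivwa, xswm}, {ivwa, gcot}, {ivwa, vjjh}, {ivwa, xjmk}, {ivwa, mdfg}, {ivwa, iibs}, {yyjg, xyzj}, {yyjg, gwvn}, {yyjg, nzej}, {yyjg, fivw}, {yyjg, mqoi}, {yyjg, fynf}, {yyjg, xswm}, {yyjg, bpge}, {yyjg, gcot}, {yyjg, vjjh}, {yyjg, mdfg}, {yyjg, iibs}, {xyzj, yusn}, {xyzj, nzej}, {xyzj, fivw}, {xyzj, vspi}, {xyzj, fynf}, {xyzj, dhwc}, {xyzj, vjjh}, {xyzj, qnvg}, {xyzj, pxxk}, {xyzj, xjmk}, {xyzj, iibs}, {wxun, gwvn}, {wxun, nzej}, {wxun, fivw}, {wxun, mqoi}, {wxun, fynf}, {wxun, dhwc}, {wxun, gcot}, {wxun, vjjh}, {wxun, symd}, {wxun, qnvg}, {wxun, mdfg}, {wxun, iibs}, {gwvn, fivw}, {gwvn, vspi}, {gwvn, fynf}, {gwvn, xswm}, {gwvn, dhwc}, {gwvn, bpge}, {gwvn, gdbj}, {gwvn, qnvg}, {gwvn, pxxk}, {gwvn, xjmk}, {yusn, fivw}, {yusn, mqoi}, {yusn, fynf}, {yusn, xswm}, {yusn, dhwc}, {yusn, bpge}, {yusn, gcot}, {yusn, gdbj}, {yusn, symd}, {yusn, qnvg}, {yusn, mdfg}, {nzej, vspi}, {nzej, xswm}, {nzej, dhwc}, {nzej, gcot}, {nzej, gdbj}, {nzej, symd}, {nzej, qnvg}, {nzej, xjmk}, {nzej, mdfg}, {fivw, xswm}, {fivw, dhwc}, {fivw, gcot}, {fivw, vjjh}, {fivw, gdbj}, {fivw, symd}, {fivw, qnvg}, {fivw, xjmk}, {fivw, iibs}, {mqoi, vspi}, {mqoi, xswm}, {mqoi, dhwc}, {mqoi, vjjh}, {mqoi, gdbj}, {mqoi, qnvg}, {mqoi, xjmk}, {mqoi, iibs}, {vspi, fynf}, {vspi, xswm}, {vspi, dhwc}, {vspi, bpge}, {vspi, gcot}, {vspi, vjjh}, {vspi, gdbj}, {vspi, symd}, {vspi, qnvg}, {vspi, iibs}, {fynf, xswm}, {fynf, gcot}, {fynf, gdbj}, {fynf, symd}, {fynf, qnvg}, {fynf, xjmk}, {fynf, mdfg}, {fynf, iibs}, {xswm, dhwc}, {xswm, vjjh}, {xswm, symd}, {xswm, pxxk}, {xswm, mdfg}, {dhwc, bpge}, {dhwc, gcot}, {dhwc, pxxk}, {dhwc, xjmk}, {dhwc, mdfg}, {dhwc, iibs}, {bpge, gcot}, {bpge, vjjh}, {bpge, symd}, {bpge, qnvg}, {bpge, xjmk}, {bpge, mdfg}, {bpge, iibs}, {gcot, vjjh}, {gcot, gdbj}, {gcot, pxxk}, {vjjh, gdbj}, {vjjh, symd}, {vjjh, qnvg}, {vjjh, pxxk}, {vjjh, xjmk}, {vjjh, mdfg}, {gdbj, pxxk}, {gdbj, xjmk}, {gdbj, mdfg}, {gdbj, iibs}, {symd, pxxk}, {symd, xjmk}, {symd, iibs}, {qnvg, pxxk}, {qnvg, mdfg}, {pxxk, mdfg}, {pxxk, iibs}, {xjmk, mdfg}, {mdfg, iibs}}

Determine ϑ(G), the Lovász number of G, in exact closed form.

Vertex wxun has 21 neighbors: mbqp, byqu, mxch, cuug, wtzt, texg, fafy, ybcj, ivwa, gwvn, nzej, fivw, mqoi, fynf, dhwc, gcot, vjjh, symd, qnvg, mdfg, iibs.
deg(iibs) = 21; N(iibs) = {mbqp, ewjd, wtzt, qumt, texg, texe, test, ivwa, yyjg, xyzj, wxun, fivw, mqoi, vspi, fynf, dhwc, bpge, gdbj, symd, pxxk, mdfg}.
N(qnvg) = {ewjd, wtzt, qumt, texg, ybcj, texe, test, zobs, xyzj, wxun, gwvn, yusn, nzej, fivw, mqoi, vspi, fynf, bpge, vjjh, pxxk, mdfg}, |N(qnvg)| = 21.
deg(pxxk) = 21; N(pxxk) = {mbqp, mxch, cuug, wtzt, qumt, texg, fafy, ybcj, test, zobs, xyzj, gwvn, xswm, dhwc, gcot, vjjh, gdbj, symd, qnvg, mdfg, iibs}.
Every vertex has degree 21 (N=36); Kneser-type, 2-subsets of [9].
A has 3 distinct eigenvalues ≈ [21.0, 1.0, -6.0].
Lovász (edge-transitive): ϑ = −36·(-6)/((21)−(-6)) = 8.
≈ 8.000000000 (to 9 d.p.).

8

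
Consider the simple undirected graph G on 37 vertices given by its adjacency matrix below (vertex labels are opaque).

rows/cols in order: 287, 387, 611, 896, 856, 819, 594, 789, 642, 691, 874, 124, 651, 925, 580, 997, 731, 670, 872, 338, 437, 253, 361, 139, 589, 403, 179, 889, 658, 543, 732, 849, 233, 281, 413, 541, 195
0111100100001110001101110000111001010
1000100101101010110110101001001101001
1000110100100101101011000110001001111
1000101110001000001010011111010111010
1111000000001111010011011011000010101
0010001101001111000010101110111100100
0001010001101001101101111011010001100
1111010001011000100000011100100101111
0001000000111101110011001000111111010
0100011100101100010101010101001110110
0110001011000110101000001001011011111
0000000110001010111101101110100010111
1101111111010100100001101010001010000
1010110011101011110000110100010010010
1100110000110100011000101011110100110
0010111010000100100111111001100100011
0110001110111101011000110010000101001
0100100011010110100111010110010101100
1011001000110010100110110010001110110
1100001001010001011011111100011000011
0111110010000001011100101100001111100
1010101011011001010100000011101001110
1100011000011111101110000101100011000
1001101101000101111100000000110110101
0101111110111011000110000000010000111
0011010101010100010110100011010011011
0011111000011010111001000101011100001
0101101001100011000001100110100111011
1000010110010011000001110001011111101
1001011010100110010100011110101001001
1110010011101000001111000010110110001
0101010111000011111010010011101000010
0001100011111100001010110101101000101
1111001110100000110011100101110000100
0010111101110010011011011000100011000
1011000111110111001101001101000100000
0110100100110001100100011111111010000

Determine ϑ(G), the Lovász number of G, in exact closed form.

N(253) = {287, 611, 856, 594, 642, 691, 124, 651, 997, 670, 338, 179, 889, 658, 732, 281, 413, 541}, |N(253)| = 18.
N(872) = {287, 611, 896, 594, 874, 124, 580, 731, 338, 437, 361, 139, 179, 732, 849, 233, 413, 541}, |N(872)| = 18.
Vertex 874 has 18 neighbors: 387, 611, 594, 642, 691, 925, 580, 731, 872, 589, 889, 543, 732, 233, 281, 413, 541, 195.
N(543) = {287, 896, 819, 594, 642, 874, 925, 580, 670, 338, 139, 589, 403, 179, 658, 732, 281, 195}, |N(543)| = 18.
Every vertex has degree 18 (N=37); strongly regular (37,18,8,9).
A has 3 distinct eigenvalues ≈ [18.0, 2.541, -3.541].
With N=37: ϑ(G) = 37·(-(-sqrt(37)/2 - 1/2))/(18−(-sqrt(37)/2 - 1/2)) = sqrt(37).
≈ 6.0827625 (to 7 d.p.).

sqrt(37)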